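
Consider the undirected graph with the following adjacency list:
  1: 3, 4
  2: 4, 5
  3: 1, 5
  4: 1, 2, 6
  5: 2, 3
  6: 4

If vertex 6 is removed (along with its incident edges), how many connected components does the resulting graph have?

With 6 gone, the remaining components are: {1, 2, 3, 4, 5}.
That is 1 component.

1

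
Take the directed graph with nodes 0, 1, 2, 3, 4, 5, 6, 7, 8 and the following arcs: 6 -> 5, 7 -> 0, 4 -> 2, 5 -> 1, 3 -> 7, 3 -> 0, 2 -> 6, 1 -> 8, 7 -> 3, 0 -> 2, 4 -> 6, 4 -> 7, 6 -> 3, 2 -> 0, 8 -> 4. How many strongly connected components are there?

1

{0, 1, 2, 3, 4, 5, 6, 7, 8} are all mutually reachable — one SCC of size 9.
That gives 1 strongly connected component.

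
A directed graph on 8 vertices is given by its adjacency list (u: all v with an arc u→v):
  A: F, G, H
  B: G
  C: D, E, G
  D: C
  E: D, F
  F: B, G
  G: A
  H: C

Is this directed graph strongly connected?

From E we can reach every vertex (A, B, C, D, E, F, G, H), and every vertex can reach E (A, B, C, D, E, F, G, H). So the whole graph is one strongly connected component.

Yes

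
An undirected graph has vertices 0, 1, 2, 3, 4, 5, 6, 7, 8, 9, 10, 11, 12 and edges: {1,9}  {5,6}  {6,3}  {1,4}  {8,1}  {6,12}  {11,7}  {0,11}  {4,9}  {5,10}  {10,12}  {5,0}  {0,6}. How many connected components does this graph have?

2 is isolated — a component by itself.
Starting from 1 we can reach 1, 4, 8, 9. That is one component of size 4.
Starting from 0 we can reach 0, 3, 5, 6, 7, 10, 11, 12. That is one component of size 8.
Total: 3 components.

3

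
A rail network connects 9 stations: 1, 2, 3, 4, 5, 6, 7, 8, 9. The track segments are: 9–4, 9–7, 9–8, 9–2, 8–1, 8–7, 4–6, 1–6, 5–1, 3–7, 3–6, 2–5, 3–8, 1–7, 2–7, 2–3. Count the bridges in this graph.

0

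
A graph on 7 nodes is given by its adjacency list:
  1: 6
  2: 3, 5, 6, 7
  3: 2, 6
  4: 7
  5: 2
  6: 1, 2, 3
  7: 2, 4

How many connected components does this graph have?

1

Starting from 1 we can reach 1, 2, 3, 4, 5, 6, 7. That is one component of size 7.
Total: 1 component.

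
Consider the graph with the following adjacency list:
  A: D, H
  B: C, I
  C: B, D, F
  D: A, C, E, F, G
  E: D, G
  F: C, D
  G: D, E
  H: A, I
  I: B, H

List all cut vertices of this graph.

D

Removing D increases the component count from 1 to 2, so D is a cut vertex.
By contrast removing I leaves 1 component; it is not a cut vertex. No other vertex is a cut vertex either.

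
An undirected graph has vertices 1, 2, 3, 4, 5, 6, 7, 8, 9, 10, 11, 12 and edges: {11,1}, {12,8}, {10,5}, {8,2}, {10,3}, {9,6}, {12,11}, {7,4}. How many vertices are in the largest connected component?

5

Starting from 4 we can reach 4, 7. That is one component of size 2.
Starting from 6 we can reach 6, 9. That is one component of size 2.
Starting from 3 we can reach 3, 5, 10. That is one component of size 3.
Starting from 1 we can reach 1, 2, 8, 11, 12. That is one component of size 5.
The largest has 5 vertices.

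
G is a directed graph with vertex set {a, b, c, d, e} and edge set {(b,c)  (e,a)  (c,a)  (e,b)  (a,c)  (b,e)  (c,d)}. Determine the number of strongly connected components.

{b, e} are all mutually reachable — one SCC of size 2.
{a, c} are all mutually reachable — one SCC of size 2.
{d} is an SCC by itself.
That gives 3 strongly connected components.

3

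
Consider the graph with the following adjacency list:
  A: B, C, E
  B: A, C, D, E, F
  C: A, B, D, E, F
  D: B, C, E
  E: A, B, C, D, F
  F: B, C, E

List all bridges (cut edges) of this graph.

none

The edges on the cycle E-D-C-B-A-E are not bridges since each lies on that cycle.
Every edge lies on some cycle, so there are no bridges.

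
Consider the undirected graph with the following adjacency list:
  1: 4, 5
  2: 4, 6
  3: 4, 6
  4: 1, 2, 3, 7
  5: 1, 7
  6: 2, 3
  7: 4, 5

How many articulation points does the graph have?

Removing 4 increases the component count from 1 to 2, so 4 is a cut vertex.
By contrast removing 2 leaves 1 component; it is not a cut vertex. No other vertex is a cut vertex either.

1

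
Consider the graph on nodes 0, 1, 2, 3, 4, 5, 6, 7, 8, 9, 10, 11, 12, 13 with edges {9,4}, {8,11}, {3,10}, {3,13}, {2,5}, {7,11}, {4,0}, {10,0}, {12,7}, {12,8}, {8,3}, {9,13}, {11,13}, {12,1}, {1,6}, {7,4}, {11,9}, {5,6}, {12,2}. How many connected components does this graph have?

1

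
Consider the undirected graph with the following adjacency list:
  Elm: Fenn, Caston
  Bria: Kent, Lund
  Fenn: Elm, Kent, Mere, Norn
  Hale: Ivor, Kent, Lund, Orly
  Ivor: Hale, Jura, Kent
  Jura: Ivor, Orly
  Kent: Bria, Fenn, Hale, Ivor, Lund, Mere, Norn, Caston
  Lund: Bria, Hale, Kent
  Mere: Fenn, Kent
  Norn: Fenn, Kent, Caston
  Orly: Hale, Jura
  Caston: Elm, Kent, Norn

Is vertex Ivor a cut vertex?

Deleting Ivor leaves 1 component (was 1) (its neighbors Hale, Jura, Kent remain connected to each other), so Ivor is not a cut vertex.

No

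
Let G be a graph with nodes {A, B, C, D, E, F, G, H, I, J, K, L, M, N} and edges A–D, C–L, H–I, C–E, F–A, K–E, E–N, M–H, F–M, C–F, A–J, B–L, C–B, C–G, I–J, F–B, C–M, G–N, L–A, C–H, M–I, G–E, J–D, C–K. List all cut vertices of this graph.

C

Removing C increases the component count from 1 to 2, so C is a cut vertex.
By contrast removing H leaves 1 component; it is not a cut vertex. No other vertex is a cut vertex either.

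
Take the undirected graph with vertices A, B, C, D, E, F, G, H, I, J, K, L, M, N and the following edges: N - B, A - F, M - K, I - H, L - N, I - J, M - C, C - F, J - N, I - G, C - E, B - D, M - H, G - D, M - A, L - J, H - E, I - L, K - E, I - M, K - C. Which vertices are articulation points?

Removing I increases the component count from 1 to 2, so I is a cut vertex.
By contrast removing L leaves 1 component; it is not a cut vertex. No other vertex is a cut vertex either.

I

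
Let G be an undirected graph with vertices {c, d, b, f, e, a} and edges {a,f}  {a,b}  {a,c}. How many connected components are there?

e is isolated — a component by itself.
d is isolated — a component by itself.
Starting from a we can reach a, b, c, f. That is one component of size 4.
Total: 3 components.

3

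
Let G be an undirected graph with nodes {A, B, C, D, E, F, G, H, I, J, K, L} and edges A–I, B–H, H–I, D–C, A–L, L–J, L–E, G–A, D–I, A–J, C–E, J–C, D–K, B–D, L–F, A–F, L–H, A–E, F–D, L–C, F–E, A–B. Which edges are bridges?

A-G, D-K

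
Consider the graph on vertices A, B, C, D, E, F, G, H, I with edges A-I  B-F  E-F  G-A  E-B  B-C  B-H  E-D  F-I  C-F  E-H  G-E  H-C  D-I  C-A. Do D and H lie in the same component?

Yes

From D we can reach A, B, C, D, E, F, G, H, I, which includes H.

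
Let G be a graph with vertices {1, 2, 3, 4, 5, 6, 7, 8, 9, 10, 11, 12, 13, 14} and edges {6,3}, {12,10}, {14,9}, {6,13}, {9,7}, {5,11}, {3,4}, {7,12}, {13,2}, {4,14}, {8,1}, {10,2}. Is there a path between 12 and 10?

From 12 we can reach 2, 3, 4, 6, 7, 9, 10, 12, 13, 14, which includes 10.

Yes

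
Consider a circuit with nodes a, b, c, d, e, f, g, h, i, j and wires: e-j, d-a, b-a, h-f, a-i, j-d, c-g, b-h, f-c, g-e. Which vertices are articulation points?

a

Removing a increases the component count from 1 to 2, so a is a cut vertex.
By contrast removing g leaves 1 component; it is not a cut vertex. No other vertex is a cut vertex either.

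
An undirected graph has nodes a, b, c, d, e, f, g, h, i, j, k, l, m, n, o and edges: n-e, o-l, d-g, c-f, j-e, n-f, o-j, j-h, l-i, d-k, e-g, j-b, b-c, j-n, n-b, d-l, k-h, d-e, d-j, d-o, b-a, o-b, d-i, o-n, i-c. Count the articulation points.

1

Removing b increases the component count from 2 to 3, so b is a cut vertex.
By contrast removing n leaves 2 components; it is not a cut vertex. No other vertex is a cut vertex either.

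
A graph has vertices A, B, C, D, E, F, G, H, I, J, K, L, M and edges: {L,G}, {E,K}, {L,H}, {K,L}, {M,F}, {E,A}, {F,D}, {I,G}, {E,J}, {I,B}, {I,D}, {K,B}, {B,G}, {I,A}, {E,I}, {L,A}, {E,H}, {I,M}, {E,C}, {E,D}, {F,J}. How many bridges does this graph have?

1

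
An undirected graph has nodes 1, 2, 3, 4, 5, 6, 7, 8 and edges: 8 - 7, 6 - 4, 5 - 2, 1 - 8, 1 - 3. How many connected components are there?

3

Starting from 4 we can reach 4, 6. That is one component of size 2.
Starting from 2 we can reach 2, 5. That is one component of size 2.
Starting from 1 we can reach 1, 3, 7, 8. That is one component of size 4.
Total: 3 components.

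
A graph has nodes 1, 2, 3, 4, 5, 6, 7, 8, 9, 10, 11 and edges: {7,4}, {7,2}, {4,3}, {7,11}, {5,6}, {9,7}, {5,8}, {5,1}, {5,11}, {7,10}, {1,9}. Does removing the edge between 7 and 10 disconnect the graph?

Removing 7—10 leaves no path between 7 and 10: the component count goes from 1 to 2. So it is a bridge.

Yes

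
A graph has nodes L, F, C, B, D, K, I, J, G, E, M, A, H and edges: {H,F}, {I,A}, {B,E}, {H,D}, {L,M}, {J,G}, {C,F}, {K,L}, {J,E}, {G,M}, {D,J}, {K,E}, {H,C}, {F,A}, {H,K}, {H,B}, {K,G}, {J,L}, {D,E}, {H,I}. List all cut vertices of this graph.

H

Removing H increases the component count from 1 to 2, so H is a cut vertex.
By contrast removing I leaves 1 component; it is not a cut vertex. No other vertex is a cut vertex either.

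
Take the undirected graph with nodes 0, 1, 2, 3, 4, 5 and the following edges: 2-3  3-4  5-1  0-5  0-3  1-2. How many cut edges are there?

1

The edges on the cycle 0-5-1-2-3-0 are not bridges since each lies on that cycle.
But removing 3-4 disconnects 3 from 4 — this is a bridge.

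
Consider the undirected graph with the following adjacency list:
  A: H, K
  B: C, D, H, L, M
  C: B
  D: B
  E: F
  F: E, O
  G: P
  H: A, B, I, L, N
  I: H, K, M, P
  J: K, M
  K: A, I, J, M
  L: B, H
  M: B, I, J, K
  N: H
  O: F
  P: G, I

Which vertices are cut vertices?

B, F, H, I, P

Removing B increases the component count from 2 to 4, so B is a cut vertex.
Removing F increases the component count from 2 to 3, so F is a cut vertex.
Removing H increases the component count from 2 to 3, so H is a cut vertex.
Likewise I, P are cut vertices.
By contrast removing O leaves 2 components; it is not a cut vertex. No other vertex is a cut vertex either.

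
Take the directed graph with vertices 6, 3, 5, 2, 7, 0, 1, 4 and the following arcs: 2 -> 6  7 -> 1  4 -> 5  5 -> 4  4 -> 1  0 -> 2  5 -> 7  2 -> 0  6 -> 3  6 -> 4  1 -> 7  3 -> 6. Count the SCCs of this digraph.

4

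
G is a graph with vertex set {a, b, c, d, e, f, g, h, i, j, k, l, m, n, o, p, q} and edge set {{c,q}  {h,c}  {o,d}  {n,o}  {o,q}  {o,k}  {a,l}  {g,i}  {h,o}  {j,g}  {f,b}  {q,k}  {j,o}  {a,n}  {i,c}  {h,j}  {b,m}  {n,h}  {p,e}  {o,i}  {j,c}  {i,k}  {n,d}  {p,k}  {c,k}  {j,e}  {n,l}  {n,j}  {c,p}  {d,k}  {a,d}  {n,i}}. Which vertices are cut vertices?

b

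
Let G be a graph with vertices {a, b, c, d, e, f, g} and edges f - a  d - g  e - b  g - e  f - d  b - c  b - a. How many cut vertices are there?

1

Removing b increases the component count from 1 to 2, so b is a cut vertex.
By contrast removing e leaves 1 component; it is not a cut vertex. No other vertex is a cut vertex either.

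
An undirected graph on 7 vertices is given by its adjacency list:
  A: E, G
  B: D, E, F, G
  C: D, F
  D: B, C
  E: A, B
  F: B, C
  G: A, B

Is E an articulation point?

No

Deleting E leaves 1 component (was 1) (its neighbors A, B remain connected to each other), so E is not a cut vertex.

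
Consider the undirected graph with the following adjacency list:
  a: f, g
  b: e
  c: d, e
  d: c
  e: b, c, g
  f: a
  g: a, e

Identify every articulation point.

a, c, e, g

Removing a increases the component count from 1 to 2, so a is a cut vertex.
Removing c increases the component count from 1 to 2, so c is a cut vertex.
Removing e increases the component count from 1 to 3, so e is a cut vertex.
Likewise g is a cut vertex.
By contrast removing f leaves 1 component; it is not a cut vertex. No other vertex is a cut vertex either.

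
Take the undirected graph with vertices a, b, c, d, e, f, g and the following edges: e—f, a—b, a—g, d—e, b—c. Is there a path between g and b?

From g we can reach a, b, c, g, which includes b.

Yes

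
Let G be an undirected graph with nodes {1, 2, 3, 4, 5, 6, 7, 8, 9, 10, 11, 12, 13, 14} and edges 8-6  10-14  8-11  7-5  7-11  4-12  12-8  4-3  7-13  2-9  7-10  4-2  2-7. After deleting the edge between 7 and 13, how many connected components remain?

3

Before removal there are 2 components.
7-13 is a bridge — removing it separates 7's side from 13's side.
After removal: 3 components.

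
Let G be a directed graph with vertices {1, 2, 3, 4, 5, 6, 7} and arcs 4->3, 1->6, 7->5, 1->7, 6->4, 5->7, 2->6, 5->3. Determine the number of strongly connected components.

6

{5, 7} are all mutually reachable — one SCC of size 2.
{6} is an SCC by itself.
{4} is an SCC by itself.
{2} is an SCC by itself.
{1} is an SCC by itself.
(and 1 more singleton SCC)
That gives 6 strongly connected components.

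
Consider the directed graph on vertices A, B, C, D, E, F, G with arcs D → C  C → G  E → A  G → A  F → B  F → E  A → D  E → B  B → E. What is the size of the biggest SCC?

4

{A, C, D, G} are all mutually reachable — one SCC of size 4.
{B, E} are all mutually reachable — one SCC of size 2.
{F} is an SCC by itself.
The largest has 4 vertices.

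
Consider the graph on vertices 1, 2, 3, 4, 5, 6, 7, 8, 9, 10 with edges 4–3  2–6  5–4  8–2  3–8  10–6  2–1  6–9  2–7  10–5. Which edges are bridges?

1-2, 2-7, 6-9

The edges on the cycle 10-5-4-3-8-2-6-10 are not bridges since each lies on that cycle.
But removing 9–6 disconnects 9 from 6; removing 7–2 disconnects 7 from 2; removing 2–1 disconnects 2 from 1 — these are bridges.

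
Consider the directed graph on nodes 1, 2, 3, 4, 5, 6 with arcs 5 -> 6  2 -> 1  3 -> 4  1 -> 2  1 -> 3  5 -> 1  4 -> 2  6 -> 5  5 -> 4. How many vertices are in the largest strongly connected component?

4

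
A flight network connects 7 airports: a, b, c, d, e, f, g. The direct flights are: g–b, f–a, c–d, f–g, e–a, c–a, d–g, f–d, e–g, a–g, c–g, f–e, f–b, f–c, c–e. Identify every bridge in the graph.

none

The edges on the cycle f-c-e-f are not bridges since each lies on that cycle.
Every edge lies on some cycle, so there are no bridges.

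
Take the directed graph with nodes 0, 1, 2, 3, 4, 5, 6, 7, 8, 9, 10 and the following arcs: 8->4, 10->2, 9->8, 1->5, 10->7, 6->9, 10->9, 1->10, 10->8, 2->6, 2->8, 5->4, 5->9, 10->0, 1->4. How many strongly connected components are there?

{9} is an SCC by itself.
{4} is an SCC by itself.
{6} is an SCC by itself.
{2} is an SCC by itself.
{10} is an SCC by itself.
(and 6 more singleton SCCs)
That gives 11 strongly connected components.

11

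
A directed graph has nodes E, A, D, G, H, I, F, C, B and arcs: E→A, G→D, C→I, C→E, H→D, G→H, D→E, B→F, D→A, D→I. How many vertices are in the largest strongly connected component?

{H} is an SCC by itself.
{B} is an SCC by itself.
{D} is an SCC by itself.
{I} is an SCC by itself.
{C} is an SCC by itself.
(and 4 more singleton SCCs)
The largest has 1 vertex.

1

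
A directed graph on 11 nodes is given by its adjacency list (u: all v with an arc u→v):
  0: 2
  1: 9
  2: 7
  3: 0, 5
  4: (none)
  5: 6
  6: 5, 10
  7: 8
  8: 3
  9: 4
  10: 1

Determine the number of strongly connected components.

{0, 2, 3, 7, 8} are all mutually reachable — one SCC of size 5.
{5, 6} are all mutually reachable — one SCC of size 2.
{1} is an SCC by itself.
{4} is an SCC by itself.
{9} is an SCC by itself.
(and 1 more singleton SCC)
That gives 6 strongly connected components.

6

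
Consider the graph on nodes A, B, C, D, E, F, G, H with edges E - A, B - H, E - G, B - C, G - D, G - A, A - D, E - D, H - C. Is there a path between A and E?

Yes

From A we can reach A, D, E, G, which includes E.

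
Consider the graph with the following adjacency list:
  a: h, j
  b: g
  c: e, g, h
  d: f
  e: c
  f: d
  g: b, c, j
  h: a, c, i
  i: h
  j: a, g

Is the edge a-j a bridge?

No

After removing a-j, the path a-h-c-g-j still connects them, so the edge is not a bridge.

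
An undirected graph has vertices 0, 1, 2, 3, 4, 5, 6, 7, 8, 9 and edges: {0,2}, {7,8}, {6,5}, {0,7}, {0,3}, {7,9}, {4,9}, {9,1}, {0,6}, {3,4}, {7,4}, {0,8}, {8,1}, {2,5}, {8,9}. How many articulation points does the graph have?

Removing 0 increases the component count from 1 to 2, so 0 is a cut vertex.
By contrast removing 8 leaves 1 component; it is not a cut vertex. No other vertex is a cut vertex either.

1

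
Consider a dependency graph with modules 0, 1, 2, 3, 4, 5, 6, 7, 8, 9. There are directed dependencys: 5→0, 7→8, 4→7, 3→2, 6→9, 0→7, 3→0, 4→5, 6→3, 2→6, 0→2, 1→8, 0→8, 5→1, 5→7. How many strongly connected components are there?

7

{0, 2, 3, 6} are all mutually reachable — one SCC of size 4.
{5} is an SCC by itself.
{9} is an SCC by itself.
{7} is an SCC by itself.
{4} is an SCC by itself.
(and 2 more singleton SCCs)
That gives 7 strongly connected components.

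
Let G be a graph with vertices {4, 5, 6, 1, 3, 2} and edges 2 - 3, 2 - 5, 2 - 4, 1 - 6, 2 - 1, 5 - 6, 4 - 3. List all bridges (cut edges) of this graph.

none

The edges on the cycle 2-4-3-2 are not bridges since each lies on that cycle.
Every edge lies on some cycle, so there are no bridges.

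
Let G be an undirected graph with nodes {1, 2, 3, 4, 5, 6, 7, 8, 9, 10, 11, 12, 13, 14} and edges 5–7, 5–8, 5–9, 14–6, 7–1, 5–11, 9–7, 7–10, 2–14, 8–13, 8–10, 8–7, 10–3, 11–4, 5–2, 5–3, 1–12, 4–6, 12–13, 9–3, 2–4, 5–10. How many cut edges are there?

The edges on the cycle 2-14-6-4-2 are not bridges since each lies on that cycle.
Every edge lies on some cycle, so there are no bridges.

0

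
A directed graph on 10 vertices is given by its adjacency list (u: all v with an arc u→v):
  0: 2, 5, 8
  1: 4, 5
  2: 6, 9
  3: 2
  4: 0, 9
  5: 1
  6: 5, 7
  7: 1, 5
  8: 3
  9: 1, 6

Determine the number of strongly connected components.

{0, 1, 2, 3, 4, 5, 6, 7, 8, 9} are all mutually reachable — one SCC of size 10.
That gives 1 strongly connected component.

1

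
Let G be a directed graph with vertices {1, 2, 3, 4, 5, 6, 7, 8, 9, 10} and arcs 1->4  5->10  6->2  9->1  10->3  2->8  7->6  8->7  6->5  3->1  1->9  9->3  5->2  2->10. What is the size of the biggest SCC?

{2, 5, 6, 7, 8} are all mutually reachable — one SCC of size 5.
{1, 3, 9} are all mutually reachable — one SCC of size 3.
{4} is an SCC by itself.
{10} is an SCC by itself.
The largest has 5 vertices.

5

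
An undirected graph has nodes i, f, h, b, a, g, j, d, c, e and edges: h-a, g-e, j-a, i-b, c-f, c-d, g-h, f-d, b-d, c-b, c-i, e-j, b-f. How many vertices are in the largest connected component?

5

Starting from b we can reach b, c, d, f, i. That is one component of size 5.
Starting from a we can reach a, e, g, h, j. That is one component of size 5.
The largest has 5 vertices.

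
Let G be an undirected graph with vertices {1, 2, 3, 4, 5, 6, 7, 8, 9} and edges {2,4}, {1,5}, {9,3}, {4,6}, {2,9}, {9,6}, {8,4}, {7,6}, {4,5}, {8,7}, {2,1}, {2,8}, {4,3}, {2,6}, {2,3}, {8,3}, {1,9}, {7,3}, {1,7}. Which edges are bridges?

none

The edges on the cycle 2-1-5-4-8-2 are not bridges since each lies on that cycle.
Every edge lies on some cycle, so there are no bridges.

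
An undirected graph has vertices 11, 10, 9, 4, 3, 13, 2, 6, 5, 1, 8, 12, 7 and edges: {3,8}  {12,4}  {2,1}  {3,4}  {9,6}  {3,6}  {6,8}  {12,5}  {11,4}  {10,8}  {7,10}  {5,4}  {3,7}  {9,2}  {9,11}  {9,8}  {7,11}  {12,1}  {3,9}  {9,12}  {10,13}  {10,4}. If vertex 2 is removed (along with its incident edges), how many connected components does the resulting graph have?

1

With 2 gone, the remaining components are: {1, 3, 4, 5, 6, 7, 8, 9, 10, 11, 12, 13}.
That is 1 component.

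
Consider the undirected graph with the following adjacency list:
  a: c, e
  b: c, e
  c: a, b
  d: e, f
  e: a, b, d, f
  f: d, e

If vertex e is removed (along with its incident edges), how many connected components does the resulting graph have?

With e gone, the remaining components are: {d, f}; {a, b, c}.
That is 2 components.

2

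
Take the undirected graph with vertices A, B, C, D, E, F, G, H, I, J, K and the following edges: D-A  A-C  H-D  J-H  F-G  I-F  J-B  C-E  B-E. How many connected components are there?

3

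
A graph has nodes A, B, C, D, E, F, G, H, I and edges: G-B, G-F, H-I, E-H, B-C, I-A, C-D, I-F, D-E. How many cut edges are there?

1

The edges on the cycle G-B-C-D-E-H-I-F-G are not bridges since each lies on that cycle.
But removing A-I disconnects A from I — this is a bridge.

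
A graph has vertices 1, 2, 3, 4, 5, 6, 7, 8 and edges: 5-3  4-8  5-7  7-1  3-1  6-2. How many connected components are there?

3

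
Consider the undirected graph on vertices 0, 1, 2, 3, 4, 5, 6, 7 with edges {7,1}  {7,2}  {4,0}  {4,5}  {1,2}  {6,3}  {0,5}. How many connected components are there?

Starting from 3 we can reach 3, 6. That is one component of size 2.
Starting from 0 we can reach 0, 4, 5. That is one component of size 3.
Starting from 1 we can reach 1, 2, 7. That is one component of size 3.
Total: 3 components.

3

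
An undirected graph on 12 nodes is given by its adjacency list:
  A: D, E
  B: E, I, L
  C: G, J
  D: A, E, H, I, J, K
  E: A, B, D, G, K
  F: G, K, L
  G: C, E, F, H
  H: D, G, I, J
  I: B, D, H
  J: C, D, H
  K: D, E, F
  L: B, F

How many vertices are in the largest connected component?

Starting from A we can reach A, B, C, D, E, F, G, H, I, J, K, L. That is one component of size 12.
The largest has 12 vertices.

12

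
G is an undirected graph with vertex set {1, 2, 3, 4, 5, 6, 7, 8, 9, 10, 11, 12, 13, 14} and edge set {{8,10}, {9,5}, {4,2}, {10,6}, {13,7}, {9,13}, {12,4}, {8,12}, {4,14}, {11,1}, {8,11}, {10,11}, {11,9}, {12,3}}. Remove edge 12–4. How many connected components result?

Before removal there is 1 component.
12–4 is a bridge — removing it separates 12's side from 4's side.
After removal: 2 components.

2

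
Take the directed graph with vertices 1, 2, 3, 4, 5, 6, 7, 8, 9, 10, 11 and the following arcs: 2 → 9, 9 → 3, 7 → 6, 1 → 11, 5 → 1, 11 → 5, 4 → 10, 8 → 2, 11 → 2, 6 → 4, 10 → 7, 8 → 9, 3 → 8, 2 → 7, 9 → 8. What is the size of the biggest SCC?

4

{2, 3, 8, 9} are all mutually reachable — one SCC of size 4.
{4, 6, 7, 10} are all mutually reachable — one SCC of size 4.
{1, 5, 11} are all mutually reachable — one SCC of size 3.
The largest has 4 vertices.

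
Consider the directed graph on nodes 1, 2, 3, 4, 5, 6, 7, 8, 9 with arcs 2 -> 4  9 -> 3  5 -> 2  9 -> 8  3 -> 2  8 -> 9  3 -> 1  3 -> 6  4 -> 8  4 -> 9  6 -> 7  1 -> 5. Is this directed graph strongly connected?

There is no directed path from 7 to 5, so the graph is not strongly connected.

No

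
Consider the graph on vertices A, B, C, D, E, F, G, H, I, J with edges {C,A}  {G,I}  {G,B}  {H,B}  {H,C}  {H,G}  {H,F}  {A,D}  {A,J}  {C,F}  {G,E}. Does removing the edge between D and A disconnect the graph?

Yes

Removing D-A leaves no path between D and A: the component count goes from 1 to 2. So it is a bridge.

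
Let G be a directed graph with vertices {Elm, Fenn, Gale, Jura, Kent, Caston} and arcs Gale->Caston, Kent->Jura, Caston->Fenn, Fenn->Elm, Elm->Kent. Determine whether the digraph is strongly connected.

No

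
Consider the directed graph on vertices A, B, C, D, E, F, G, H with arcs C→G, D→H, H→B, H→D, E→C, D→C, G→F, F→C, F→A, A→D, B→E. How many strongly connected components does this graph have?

1

{A, B, C, D, E, F, G, H} are all mutually reachable — one SCC of size 8.
That gives 1 strongly connected component.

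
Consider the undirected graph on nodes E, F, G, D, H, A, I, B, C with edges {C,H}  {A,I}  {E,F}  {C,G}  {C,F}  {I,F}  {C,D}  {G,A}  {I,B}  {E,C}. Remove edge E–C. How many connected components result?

1

E and C are still connected via E-F-C, so the component count stays at 1.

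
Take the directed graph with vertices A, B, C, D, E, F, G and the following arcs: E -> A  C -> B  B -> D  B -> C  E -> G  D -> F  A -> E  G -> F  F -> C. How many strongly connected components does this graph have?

{B, C, D, F} are all mutually reachable — one SCC of size 4.
{A, E} are all mutually reachable — one SCC of size 2.
{G} is an SCC by itself.
That gives 3 strongly connected components.

3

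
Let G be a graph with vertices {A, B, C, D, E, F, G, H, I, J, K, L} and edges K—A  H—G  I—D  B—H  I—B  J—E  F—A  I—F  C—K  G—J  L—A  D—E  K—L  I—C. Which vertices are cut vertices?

I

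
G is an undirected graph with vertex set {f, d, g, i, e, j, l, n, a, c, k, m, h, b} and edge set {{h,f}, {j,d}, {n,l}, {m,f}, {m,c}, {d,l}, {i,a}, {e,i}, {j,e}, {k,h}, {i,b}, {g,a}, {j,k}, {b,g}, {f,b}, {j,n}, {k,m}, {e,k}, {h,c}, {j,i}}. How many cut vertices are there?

1

Removing j increases the component count from 1 to 2, so j is a cut vertex.
By contrast removing i leaves 1 component; it is not a cut vertex. No other vertex is a cut vertex either.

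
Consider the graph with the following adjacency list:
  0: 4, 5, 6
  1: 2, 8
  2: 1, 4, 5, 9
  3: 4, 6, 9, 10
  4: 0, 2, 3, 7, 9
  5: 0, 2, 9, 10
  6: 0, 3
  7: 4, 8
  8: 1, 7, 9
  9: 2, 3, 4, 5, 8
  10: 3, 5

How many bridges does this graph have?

0

The edges on the cycle 3-4-7-8-9-3 are not bridges since each lies on that cycle.
Every edge lies on some cycle, so there are no bridges.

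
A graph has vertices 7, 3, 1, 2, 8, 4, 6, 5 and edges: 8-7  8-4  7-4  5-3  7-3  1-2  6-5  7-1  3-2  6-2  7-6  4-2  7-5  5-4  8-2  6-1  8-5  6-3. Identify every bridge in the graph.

none

The edges on the cycle 8-7-6-5-4-8 are not bridges since each lies on that cycle.
Every edge lies on some cycle, so there are no bridges.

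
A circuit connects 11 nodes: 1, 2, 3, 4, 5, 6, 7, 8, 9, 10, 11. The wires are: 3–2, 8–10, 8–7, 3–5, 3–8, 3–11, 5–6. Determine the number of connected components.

4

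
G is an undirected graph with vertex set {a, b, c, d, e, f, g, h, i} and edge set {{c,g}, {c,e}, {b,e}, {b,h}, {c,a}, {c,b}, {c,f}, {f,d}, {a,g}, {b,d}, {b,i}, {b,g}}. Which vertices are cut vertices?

Removing b increases the component count from 1 to 3, so b is a cut vertex.
By contrast removing g leaves 1 component; it is not a cut vertex. No other vertex is a cut vertex either.

b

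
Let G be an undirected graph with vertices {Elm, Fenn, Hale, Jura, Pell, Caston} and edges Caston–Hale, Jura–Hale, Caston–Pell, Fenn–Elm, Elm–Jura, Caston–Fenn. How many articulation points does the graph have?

1

Removing Caston increases the component count from 1 to 2, so Caston is a cut vertex.
By contrast removing Fenn leaves 1 component; it is not a cut vertex. No other vertex is a cut vertex either.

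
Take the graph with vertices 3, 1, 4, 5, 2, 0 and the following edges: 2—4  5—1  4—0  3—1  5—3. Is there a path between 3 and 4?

The component containing 3 is {1, 3, 5}, and 4 is not in it.

No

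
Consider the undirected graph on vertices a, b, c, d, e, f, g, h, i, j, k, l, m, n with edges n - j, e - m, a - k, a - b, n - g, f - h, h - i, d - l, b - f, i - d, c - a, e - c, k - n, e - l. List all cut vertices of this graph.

Removing a increases the component count from 1 to 2, so a is a cut vertex.
Removing e increases the component count from 1 to 2, so e is a cut vertex.
Removing k increases the component count from 1 to 2, so k is a cut vertex.
Likewise n is a cut vertex.
By contrast removing j leaves 1 component; it is not a cut vertex. No other vertex is a cut vertex either.

a, e, k, n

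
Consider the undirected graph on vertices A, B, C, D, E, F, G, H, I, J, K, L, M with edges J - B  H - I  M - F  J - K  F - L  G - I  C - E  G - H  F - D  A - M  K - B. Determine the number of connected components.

Starting from C we can reach C, E. That is one component of size 2.
Starting from G we can reach G, H, I. That is one component of size 3.
Starting from B we can reach B, J, K. That is one component of size 3.
Starting from A we can reach A, D, F, L, M. That is one component of size 5.
Total: 4 components.

4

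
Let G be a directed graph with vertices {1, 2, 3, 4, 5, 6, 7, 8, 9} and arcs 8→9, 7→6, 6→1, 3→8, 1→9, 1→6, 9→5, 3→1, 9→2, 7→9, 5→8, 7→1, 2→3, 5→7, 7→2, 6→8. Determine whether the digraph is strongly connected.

There is no directed path from 6 to 4, so the graph is not strongly connected.

No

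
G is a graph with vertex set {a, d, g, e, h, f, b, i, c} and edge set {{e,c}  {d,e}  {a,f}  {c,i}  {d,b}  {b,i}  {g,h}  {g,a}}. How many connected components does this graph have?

2

Starting from a we can reach a, f, g, h. That is one component of size 4.
Starting from b we can reach b, c, d, e, i. That is one component of size 5.
Total: 2 components.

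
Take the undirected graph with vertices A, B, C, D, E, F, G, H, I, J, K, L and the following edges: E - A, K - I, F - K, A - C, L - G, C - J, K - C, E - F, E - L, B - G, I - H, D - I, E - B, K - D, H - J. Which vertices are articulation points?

E

Removing E increases the component count from 1 to 2, so E is a cut vertex.
By contrast removing I leaves 1 component; it is not a cut vertex. No other vertex is a cut vertex either.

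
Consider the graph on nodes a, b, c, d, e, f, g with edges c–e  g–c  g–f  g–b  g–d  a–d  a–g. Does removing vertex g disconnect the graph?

Yes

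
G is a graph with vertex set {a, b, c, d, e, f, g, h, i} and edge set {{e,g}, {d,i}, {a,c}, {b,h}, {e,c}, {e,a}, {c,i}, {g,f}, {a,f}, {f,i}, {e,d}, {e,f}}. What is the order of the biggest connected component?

Starting from b we can reach b, h. That is one component of size 2.
Starting from a we can reach a, c, d, e, f, g, i. That is one component of size 7.
The largest has 7 vertices.

7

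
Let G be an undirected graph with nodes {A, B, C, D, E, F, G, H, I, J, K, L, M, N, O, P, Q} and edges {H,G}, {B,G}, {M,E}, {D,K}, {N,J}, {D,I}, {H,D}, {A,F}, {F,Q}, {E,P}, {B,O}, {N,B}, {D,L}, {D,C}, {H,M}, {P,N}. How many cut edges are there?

The edges on the cycle H-M-E-P-N-B-G-H are not bridges since each lies on that cycle.
But removing C–D disconnects C from D; removing L–D disconnects L from D; removing O–B disconnects O from B; removing I–D disconnects I from D — these are bridges.
In total 9 edges are bridges.

9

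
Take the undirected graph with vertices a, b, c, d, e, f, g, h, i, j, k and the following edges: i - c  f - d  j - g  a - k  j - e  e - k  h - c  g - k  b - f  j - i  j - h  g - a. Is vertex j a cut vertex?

Deleting j raises the number of components from 2 to 3, so j is a cut vertex.

Yes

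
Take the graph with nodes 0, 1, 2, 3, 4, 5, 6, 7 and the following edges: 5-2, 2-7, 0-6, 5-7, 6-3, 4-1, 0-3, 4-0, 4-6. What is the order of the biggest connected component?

5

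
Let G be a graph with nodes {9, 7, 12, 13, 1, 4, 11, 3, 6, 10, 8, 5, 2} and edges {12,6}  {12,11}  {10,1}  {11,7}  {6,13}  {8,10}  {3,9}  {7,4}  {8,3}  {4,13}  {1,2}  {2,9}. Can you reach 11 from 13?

From 13 we can reach 4, 6, 7, 11, 12, 13, which includes 11.

Yes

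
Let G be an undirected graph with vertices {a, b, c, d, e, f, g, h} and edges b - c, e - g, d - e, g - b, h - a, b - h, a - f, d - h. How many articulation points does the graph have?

3

Removing a increases the component count from 1 to 2, so a is a cut vertex.
Removing b increases the component count from 1 to 2, so b is a cut vertex.
Removing h increases the component count from 1 to 2, so h is a cut vertex.
By contrast removing f leaves 1 component; it is not a cut vertex. No other vertex is a cut vertex either.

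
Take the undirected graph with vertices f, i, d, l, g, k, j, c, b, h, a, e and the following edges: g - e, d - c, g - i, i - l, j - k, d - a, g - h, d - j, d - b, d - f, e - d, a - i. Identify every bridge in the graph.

The edges on the cycle g-e-d-a-i-g are not bridges since each lies on that cycle.
But removing d - f disconnects d from f; removing d - c disconnects d from c; removing d - b disconnects d from b; removing j - k disconnects j from k — these are bridges.
In total 7 edges are bridges.

b-d, c-d, d-f, d-j, g-h, i-l, j-k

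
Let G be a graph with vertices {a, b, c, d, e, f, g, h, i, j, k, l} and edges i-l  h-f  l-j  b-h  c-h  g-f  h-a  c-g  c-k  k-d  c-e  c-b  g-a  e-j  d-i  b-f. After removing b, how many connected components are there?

With b gone, the remaining components are: {a, c, d, e, f, g, h, i, j, k, l}.
That is 1 component.

1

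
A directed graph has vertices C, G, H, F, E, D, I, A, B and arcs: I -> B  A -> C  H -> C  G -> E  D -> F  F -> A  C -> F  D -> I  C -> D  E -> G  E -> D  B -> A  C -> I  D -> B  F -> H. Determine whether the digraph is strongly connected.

No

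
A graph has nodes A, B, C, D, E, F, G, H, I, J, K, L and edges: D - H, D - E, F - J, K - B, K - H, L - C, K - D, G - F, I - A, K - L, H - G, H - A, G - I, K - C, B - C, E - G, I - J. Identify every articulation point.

K

Removing K increases the component count from 1 to 2, so K is a cut vertex.
By contrast removing B leaves 1 component; it is not a cut vertex. No other vertex is a cut vertex either.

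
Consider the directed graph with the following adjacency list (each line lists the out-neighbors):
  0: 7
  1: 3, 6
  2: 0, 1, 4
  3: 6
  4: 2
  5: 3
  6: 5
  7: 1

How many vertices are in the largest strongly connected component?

3

{3, 5, 6} are all mutually reachable — one SCC of size 3.
{2, 4} are all mutually reachable — one SCC of size 2.
{1} is an SCC by itself.
{7} is an SCC by itself.
{0} is an SCC by itself.
The largest has 3 vertices.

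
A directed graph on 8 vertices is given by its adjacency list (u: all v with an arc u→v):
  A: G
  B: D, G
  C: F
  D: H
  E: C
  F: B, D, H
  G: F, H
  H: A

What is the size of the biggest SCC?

6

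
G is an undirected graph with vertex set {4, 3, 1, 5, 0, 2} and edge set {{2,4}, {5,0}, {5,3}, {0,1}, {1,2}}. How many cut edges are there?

5

removing 2-1 disconnects 2 from 1; removing 1-0 disconnects 1 from 0; removing 5-3 disconnects 5 from 3; removing 5-0 disconnects 5 from 0 — these are bridges.
In total 5 edges are bridges.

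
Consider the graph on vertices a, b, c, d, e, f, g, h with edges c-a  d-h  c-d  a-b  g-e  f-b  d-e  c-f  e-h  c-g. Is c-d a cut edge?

After removing c-d, the path c-g-e-d still connects them, so the edge is not a bridge.

No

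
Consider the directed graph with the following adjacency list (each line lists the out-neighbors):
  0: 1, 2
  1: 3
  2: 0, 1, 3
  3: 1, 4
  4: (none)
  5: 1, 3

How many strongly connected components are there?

{0, 2} are all mutually reachable — one SCC of size 2.
{1, 3} are all mutually reachable — one SCC of size 2.
{4} is an SCC by itself.
{5} is an SCC by itself.
That gives 4 strongly connected components.

4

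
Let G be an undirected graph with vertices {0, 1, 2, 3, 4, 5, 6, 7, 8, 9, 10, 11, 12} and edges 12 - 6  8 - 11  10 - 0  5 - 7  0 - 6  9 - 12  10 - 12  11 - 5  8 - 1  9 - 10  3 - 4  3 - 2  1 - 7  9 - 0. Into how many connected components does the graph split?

3

Starting from 2 we can reach 2, 3, 4. That is one component of size 3.
Starting from 0 we can reach 0, 6, 9, 10, 12. That is one component of size 5.
Starting from 1 we can reach 1, 5, 7, 8, 11. That is one component of size 5.
Total: 3 components.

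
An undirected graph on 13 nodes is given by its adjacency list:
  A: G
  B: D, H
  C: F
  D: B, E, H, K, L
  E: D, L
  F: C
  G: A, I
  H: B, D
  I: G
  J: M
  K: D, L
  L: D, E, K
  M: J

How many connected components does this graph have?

4

Starting from J we can reach J, M. That is one component of size 2.
Starting from C we can reach C, F. That is one component of size 2.
Starting from A we can reach A, G, I. That is one component of size 3.
Starting from B we can reach B, D, E, H, K, L. That is one component of size 6.
Total: 4 components.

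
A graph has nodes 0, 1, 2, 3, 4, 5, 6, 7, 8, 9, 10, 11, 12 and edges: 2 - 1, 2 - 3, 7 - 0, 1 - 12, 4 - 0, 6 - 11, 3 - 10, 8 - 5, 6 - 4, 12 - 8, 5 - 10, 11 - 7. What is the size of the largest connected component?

7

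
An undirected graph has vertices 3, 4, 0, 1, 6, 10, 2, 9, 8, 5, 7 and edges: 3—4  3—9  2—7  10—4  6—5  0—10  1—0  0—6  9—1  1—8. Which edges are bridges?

0-6, 1-8, 2-7, 5-6

The edges on the cycle 3-9-1-0-10-4-3 are not bridges since each lies on that cycle.
But removing 6—5 disconnects 6 from 5; removing 8—1 disconnects 8 from 1; removing 0—6 disconnects 0 from 6; removing 2—7 disconnects 2 from 7 — these are bridges.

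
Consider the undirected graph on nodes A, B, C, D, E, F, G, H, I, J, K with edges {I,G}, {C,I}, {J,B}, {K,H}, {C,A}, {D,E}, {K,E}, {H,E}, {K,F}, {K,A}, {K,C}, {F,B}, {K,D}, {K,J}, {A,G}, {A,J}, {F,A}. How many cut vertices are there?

Removing K increases the component count from 1 to 2, so K is a cut vertex.
By contrast removing A leaves 1 component; it is not a cut vertex. No other vertex is a cut vertex either.

1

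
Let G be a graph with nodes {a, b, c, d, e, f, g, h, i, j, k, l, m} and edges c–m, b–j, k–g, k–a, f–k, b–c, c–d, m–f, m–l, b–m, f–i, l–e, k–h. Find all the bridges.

a-k, b-j, c-d, e-l, f-i, f-k, f-m, g-k, h-k, l-m

The edges on the cycle b-c-m-b are not bridges since each lies on that cycle.
But removing f–i disconnects f from i; removing k–a disconnects k from a; removing m–l disconnects m from l; removing l–e disconnects l from e — these are bridges.
In total 10 edges are bridges.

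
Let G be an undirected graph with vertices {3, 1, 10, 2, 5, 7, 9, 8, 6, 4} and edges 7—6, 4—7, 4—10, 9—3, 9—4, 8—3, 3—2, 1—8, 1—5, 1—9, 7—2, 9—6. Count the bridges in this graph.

2

The edges on the cycle 1-9-4-7-2-3-8-1 are not bridges since each lies on that cycle.
But removing 10—4 disconnects 10 from 4; removing 5—1 disconnects 5 from 1 — these are bridges.
That makes 2 bridges.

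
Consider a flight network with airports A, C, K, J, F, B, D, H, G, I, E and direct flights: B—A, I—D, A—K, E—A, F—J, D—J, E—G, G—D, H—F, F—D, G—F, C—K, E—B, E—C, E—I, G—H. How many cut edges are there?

0

The edges on the cycle G-H-F-G are not bridges since each lies on that cycle.
Every edge lies on some cycle, so there are no bridges.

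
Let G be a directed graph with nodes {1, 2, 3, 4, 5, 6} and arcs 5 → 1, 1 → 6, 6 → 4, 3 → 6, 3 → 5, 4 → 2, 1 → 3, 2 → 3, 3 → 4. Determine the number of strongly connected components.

{1, 2, 3, 4, 5, 6} are all mutually reachable — one SCC of size 6.
That gives 1 strongly connected component.

1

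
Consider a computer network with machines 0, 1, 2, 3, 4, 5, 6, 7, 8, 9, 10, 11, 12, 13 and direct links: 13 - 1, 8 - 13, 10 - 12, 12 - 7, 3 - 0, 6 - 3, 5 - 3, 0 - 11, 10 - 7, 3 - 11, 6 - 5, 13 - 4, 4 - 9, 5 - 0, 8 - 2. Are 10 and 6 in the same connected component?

No

The component containing 10 is {7, 10, 12}, and 6 is not in it.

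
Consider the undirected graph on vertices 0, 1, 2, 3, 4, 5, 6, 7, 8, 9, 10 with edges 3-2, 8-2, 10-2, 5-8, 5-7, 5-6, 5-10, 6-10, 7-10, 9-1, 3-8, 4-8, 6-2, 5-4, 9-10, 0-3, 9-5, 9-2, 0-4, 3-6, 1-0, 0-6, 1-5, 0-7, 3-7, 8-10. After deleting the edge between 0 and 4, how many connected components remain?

1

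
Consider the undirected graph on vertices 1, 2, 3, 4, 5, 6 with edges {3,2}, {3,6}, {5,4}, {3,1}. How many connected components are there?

2

Starting from 4 we can reach 4, 5. That is one component of size 2.
Starting from 1 we can reach 1, 2, 3, 6. That is one component of size 4.
Total: 2 components.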